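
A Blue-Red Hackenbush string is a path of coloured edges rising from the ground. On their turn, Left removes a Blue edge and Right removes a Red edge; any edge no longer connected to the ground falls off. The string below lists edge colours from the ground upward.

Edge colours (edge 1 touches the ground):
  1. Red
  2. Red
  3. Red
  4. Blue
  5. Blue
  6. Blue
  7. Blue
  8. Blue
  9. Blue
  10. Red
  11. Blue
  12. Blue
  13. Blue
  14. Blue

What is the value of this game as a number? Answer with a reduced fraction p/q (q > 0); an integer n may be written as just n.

-4129/2048

Recurse on prefixes of the 14-edge string Red Red Red Blue Blue Blue Blue Blue Blue Red Blue Blue Blue Blue:
step 1: add Red to get R; options L={ · } R={ 0 } -> -1
step 2: add Red to get RR; options L={ · } R={ -1,0 } -> -2
step 3: add Red to get RRR; options L={ · } R={ -2,-1,0 } -> -3
step 4: add Blue to get RRRB; options L={ -3 } R={ -2,-1,0 } -> -5/2
step 5: add Blue to get RRRBB; options L={ -3,-5/2 } R={ -2,-1,0 } -> -9/4
step 6: add Blue to get RRRBBB; options L={ -3,-5/2,-9/4 } R={ -2,-1,0 } -> -17/8
step 7: add Blue to get RRRBBBB; options L={ -3,-5/2,-9/4,-17/8 } R={ -2,-1,0 } -> -33/16
step 8: add Blue to get RRRBBBBB; options L={ -3,-5/2,-9/4,-17/8,-33/16 } R={ -2,-1,0 } -> -65/32
step 9: add Blue to get RRRBBBBBB; options L={ -3,-5/2,-9/4,-17/8,-33/16,-65/32 } R={ -2,-1,0 } -> -129/64
step 10: add Red to get RRRBBBBBBR; options L={ -3,-5/2,-9/4,-17/8,-33/16,-65/32 } R={ -129/64,-2,-1,0 } -> -259/128
step 11: add Blue to get RRRBBBBBBRB; options L={ -3,-5/2,-9/4,-17/8,-33/16,-65/32,-259/128 } R={ -129/64,-2,-1,0 } -> -517/256
step 12: add Blue to get RRRBBBBBBRBB; options L={ -3,-5/2,-9/4,-17/8,-33/16,-65/32,-259/128,-517/256 } R={ -129/64,-2,-1,0 } -> -1033/512
step 13: add Blue to get RRRBBBBBBRBBB; options L={ -3,-5/2,-9/4,-17/8,-33/16,-65/32,-259/128,-517/256,-1033/512 } R={ -129/64,-2,-1,0 } -> -2065/1024
step 14: add Blue to get RRRBBBBBBRBBBB; options L={ -3,-5/2,-9/4,-17/8,-33/16,-65/32,-259/128,-517/256,-1033/512,-2065/1024 } R={ -129/64,-2,-1,0 } -> -4129/2048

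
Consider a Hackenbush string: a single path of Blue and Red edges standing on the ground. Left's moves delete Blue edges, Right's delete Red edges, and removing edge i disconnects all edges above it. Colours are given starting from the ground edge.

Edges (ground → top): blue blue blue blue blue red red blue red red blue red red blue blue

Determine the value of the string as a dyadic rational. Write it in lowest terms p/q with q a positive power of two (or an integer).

g(b) = { 0 | none } -> 1
g(bb) = { 0 1 | none } -> 2
g(bbb) = { 0 1 2 | none } -> 3
g(bbbb) = { 0 1 2 3 | none } -> 4
g(bbbbb) = { 0 1 2 3 4 | none } -> 5
g(bbbbbr) = { 0 1 2 3 4 | 5 } -> 9/2
g(bbbbbrr) = { 0 1 2 3 4 | 9/2 5 } -> 17/4
g(bbbbbrrb) = { 0 1 2 3 4 17/4 | 9/2 5 } -> 35/8
g(bbbbbrrbr) = { 0 1 2 3 4 17/4 | 35/8 9/2 5 } -> 69/16
g(bbbbbrrbrr) = { 0 1 2 3 4 17/4 | 69/16 35/8 9/2 5 } -> 137/32
g(bbbbbrrbrrb) = { 0 1 2 3 4 17/4 137/32 | 69/16 35/8 9/2 5 } -> 275/64
g(bbbbbrrbrrbr) = { 0 1 2 3 4 17/4 137/32 | 275/64 69/16 35/8 9/2 5 } -> 549/128
g(bbbbbrrbrrbrr) = { 0 1 2 3 4 17/4 137/32 | 549/128 275/64 69/16 35/8 9/2 5 } -> 1097/256
g(bbbbbrrbrrbrrb) = { 0 1 2 3 4 17/4 137/32 1097/256 | 549/128 275/64 69/16 35/8 9/2 5 } -> 2195/512
g(bbbbbrrbrrbrrbb) = { 0 1 2 3 4 17/4 137/32 1097/256 2195/512 | 549/128 275/64 69/16 35/8 9/2 5 } -> 4391/1024

4391/1024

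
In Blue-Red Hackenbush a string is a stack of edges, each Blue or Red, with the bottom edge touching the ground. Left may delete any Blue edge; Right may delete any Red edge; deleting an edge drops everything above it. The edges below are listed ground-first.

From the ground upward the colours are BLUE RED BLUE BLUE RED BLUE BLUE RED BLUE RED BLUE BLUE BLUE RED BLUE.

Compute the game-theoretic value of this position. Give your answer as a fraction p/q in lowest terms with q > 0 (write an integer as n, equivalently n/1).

B: Left { 0 }, Right { · } so simplest 1
BR: Left { 0 }, Right { 1 } so simplest 1/2
BRB: Left { 0 1/2 }, Right { 1 } so simplest 3/4
BRBB: Left { 0 1/2 3/4 }, Right { 1 } so simplest 7/8
BRBBR: Left { 0 1/2 3/4 }, Right { 7/8 1 } so simplest 13/16
BRBBRB: Left { 0 1/2 3/4 13/16 }, Right { 7/8 1 } so simplest 27/32
BRBBRBB: Left { 0 1/2 3/4 13/16 27/32 }, Right { 7/8 1 } so simplest 55/64
BRBBRBBR: Left { 0 1/2 3/4 13/16 27/32 }, Right { 55/64 7/8 1 } so simplest 109/128
BRBBRBBRB: Left { 0 1/2 3/4 13/16 27/32 109/128 }, Right { 55/64 7/8 1 } so simplest 219/256
BRBBRBBRBR: Left { 0 1/2 3/4 13/16 27/32 109/128 }, Right { 219/256 55/64 7/8 1 } so simplest 437/512
BRBBRBBRBRB: Left { 0 1/2 3/4 13/16 27/32 109/128 437/512 }, Right { 219/256 55/64 7/8 1 } so simplest 875/1024
BRBBRBBRBRBB: Left { 0 1/2 3/4 13/16 27/32 109/128 437/512 875/1024 }, Right { 219/256 55/64 7/8 1 } so simplest 1751/2048
BRBBRBBRBRBBB: Left { 0 1/2 3/4 13/16 27/32 109/128 437/512 875/1024 1751/2048 }, Right { 219/256 55/64 7/8 1 } so simplest 3503/4096
BRBBRBBRBRBBBR: Left { 0 1/2 3/4 13/16 27/32 109/128 437/512 875/1024 1751/2048 }, Right { 3503/4096 219/256 55/64 7/8 1 } so simplest 7005/8192
BRBBRBBRBRBBBRB: Left { 0 1/2 3/4 13/16 27/32 109/128 437/512 875/1024 1751/2048 7005/8192 }, Right { 3503/4096 219/256 55/64 7/8 1 } so simplest 14011/16384

14011/16384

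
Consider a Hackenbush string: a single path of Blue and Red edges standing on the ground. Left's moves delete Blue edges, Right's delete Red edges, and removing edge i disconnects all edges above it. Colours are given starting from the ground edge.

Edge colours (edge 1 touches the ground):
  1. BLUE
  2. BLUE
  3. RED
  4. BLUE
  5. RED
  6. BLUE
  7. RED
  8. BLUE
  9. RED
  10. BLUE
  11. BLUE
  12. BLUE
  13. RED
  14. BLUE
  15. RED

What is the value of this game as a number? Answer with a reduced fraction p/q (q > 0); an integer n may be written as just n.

13685/8192

Recurse on prefixes of the 15-edge string BLUE BLUE RED BLUE RED BLUE RED BLUE RED BLUE BLUE BLUE RED BLUE RED:
v(B) = { 0 | (no moves) } ⇒ 1
v(BB) = { 0; 1 | (no moves) } ⇒ 2
v(BBR) = { 0; 1 | 2 } ⇒ 3/2
v(BBRB) = { 0; 1; 3/2 | 2 } ⇒ 7/4
v(BBRBR) = { 0; 1; 3/2 | 7/4; 2 } ⇒ 13/8
v(BBRBRB) = { 0; 1; 3/2; 13/8 | 7/4; 2 } ⇒ 27/16
v(BBRBRBR) = { 0; 1; 3/2; 13/8 | 27/16; 7/4; 2 } ⇒ 53/32
v(BBRBRBRB) = { 0; 1; 3/2; 13/8; 53/32 | 27/16; 7/4; 2 } ⇒ 107/64
v(BBRBRBRBR) = { 0; 1; 3/2; 13/8; 53/32 | 107/64; 27/16; 7/4; 2 } ⇒ 213/128
v(BBRBRBRBRB) = { 0; 1; 3/2; 13/8; 53/32; 213/128 | 107/64; 27/16; 7/4; 2 } ⇒ 427/256
v(BBRBRBRBRBB) = { 0; 1; 3/2; 13/8; 53/32; 213/128; 427/256 | 107/64; 27/16; 7/4; 2 } ⇒ 855/512
v(BBRBRBRBRBBB) = { 0; 1; 3/2; 13/8; 53/32; 213/128; 427/256; 855/512 | 107/64; 27/16; 7/4; 2 } ⇒ 1711/1024
v(BBRBRBRBRBBBR) = { 0; 1; 3/2; 13/8; 53/32; 213/128; 427/256; 855/512 | 1711/1024; 107/64; 27/16; 7/4; 2 } ⇒ 3421/2048
v(BBRBRBRBRBBBRB) = { 0; 1; 3/2; 13/8; 53/32; 213/128; 427/256; 855/512; 3421/2048 | 1711/1024; 107/64; 27/16; 7/4; 2 } ⇒ 6843/4096
v(BBRBRBRBRBBBRBR) = { 0; 1; 3/2; 13/8; 53/32; 213/128; 427/256; 855/512; 3421/2048 | 6843/4096; 1711/1024; 107/64; 27/16; 7/4; 2 } ⇒ 13685/8192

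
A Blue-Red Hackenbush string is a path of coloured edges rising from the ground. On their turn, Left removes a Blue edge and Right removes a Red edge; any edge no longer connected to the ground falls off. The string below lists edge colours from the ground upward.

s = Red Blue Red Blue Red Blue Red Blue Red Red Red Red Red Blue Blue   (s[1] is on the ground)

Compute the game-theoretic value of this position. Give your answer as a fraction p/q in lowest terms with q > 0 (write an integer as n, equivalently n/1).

-11001/16384

value(R) = { · | 0 } gives -1
value(RB) = { -1 | 0 } gives -1/2
value(RBR) = { -1 | -1/2; 0 } gives -3/4
value(RBRB) = { -1; -3/4 | -1/2; 0 } gives -5/8
value(RBRBR) = { -1; -3/4 | -5/8; -1/2; 0 } gives -11/16
value(RBRBRB) = { -1; -3/4; -11/16 | -5/8; -1/2; 0 } gives -21/32
value(RBRBRBR) = { -1; -3/4; -11/16 | -21/32; -5/8; -1/2; 0 } gives -43/64
value(RBRBRBRB) = { -1; -3/4; -11/16; -43/64 | -21/32; -5/8; -1/2; 0 } gives -85/128
value(RBRBRBRBR) = { -1; -3/4; -11/16; -43/64 | -85/128; -21/32; -5/8; -1/2; 0 } gives -171/256
value(RBRBRBRBRR) = { -1; -3/4; -11/16; -43/64 | -171/256; -85/128; -21/32; -5/8; -1/2; 0 } gives -343/512
value(RBRBRBRBRRR) = { -1; -3/4; -11/16; -43/64 | -343/512; -171/256; -85/128; -21/32; -5/8; -1/2; 0 } gives -687/1024
value(RBRBRBRBRRRR) = { -1; -3/4; -11/16; -43/64 | -687/1024; -343/512; -171/256; -85/128; -21/32; -5/8; -1/2; 0 } gives -1375/2048
value(RBRBRBRBRRRRR) = { -1; -3/4; -11/16; -43/64 | -1375/2048; -687/1024; -343/512; -171/256; -85/128; -21/32; -5/8; -1/2; 0 } gives -2751/4096
value(RBRBRBRBRRRRRB) = { -1; -3/4; -11/16; -43/64; -2751/4096 | -1375/2048; -687/1024; -343/512; -171/256; -85/128; -21/32; -5/8; -1/2; 0 } gives -5501/8192
value(RBRBRBRBRRRRRBB) = { -1; -3/4; -11/16; -43/64; -2751/4096; -5501/8192 | -1375/2048; -687/1024; -343/512; -171/256; -85/128; -21/32; -5/8; -1/2; 0 } gives -11001/16384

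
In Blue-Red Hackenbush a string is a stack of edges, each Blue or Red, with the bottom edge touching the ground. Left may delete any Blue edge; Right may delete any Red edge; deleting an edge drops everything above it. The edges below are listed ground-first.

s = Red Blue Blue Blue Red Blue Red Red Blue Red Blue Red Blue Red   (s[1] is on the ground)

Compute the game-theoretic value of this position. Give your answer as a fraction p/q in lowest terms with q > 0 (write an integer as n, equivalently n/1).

-1451/8192

Build v(s[:k]) for k = 1..14, string s = Red Blue Blue Blue Red Blue Red Red Blue Red Blue Red Blue Red.
1 of 14 · R · max L −∞ · min R 0 = -1
2 of 14 · RB · max L -1 · min R 0 = -1/2
3 of 14 · RBB · max L -1/2 · min R 0 = -1/4
4 of 14 · RBBB · max L -1/4 · min R 0 = -1/8
5 of 14 · RBBBR · max L -1/4 · min R -1/8 = -3/16
6 of 14 · RBBBRB · max L -3/16 · min R -1/8 = -5/32
7 of 14 · RBBBRBR · max L -3/16 · min R -5/32 = -11/64
8 of 14 · RBBBRBRR · max L -3/16 · min R -11/64 = -23/128
9 of 14 · RBBBRBRRB · max L -23/128 · min R -11/64 = -45/256
10 of 14 · RBBBRBRRBR · max L -23/128 · min R -45/256 = -91/512
11 of 14 · RBBBRBRRBRB · max L -91/512 · min R -45/256 = -181/1024
12 of 14 · RBBBRBRRBRBR · max L -91/512 · min R -181/1024 = -363/2048
13 of 14 · RBBBRBRRBRBRB · max L -363/2048 · min R -181/1024 = -725/4096
14 of 14 · RBBBRBRRBRBRBR · max L -363/2048 · min R -725/4096 = -1451/8192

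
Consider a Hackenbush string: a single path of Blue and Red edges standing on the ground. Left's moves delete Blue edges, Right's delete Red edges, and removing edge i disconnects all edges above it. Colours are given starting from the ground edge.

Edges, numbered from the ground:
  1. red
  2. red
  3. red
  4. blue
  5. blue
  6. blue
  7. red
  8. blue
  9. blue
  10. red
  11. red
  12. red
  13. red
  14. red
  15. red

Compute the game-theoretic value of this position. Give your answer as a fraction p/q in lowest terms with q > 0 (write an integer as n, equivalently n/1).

-8831/4096

1 of 15 · r · max L −∞ · min R 0 → -1
2 of 15 · rr · max L −∞ · min R -1 → -2
3 of 15 · rrr · max L −∞ · min R -2 → -3
4 of 15 · rrrb · max L -3 · min R -2 → -5/2
5 of 15 · rrrbb · max L -5/2 · min R -2 → -9/4
6 of 15 · rrrbbb · max L -9/4 · min R -2 → -17/8
7 of 15 · rrrbbbr · max L -9/4 · min R -17/8 → -35/16
8 of 15 · rrrbbbrb · max L -35/16 · min R -17/8 → -69/32
9 of 15 · rrrbbbrbb · max L -69/32 · min R -17/8 → -137/64
10 of 15 · rrrbbbrbbr · max L -69/32 · min R -137/64 → -275/128
11 of 15 · rrrbbbrbbrr · max L -69/32 · min R -275/128 → -551/256
12 of 15 · rrrbbbrbbrrr · max L -69/32 · min R -551/256 → -1103/512
13 of 15 · rrrbbbrbbrrrr · max L -69/32 · min R -1103/512 → -2207/1024
14 of 15 · rrrbbbrbbrrrrr · max L -69/32 · min R -2207/1024 → -4415/2048
15 of 15 · rrrbbbrbbrrrrrr · max L -69/32 · min R -4415/2048 → -8831/4096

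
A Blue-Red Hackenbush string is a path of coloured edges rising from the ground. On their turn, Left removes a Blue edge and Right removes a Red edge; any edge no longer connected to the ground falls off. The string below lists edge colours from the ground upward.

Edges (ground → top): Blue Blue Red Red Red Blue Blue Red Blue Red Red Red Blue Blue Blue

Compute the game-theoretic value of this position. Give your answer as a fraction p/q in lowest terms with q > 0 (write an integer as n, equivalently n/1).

Prefix values for Blue Blue Red Red Red Blue Blue Red Blue Red Red Red Blue Blue Blue via {L|R} + simplicity:
step 1: add Blue to get B; options L={ 0 } R={ none } = 1
step 2: add Blue to get BB; options L={ 0,1 } R={ none } = 2
step 3: add Red to get BBR; options L={ 0,1 } R={ 2 } = 3/2
step 4: add Red to get BBRR; options L={ 0,1 } R={ 3/2,2 } = 5/4
step 5: add Red to get BBRRR; options L={ 0,1 } R={ 5/4,3/2,2 } = 9/8
step 6: add Blue to get BBRRRB; options L={ 0,1,9/8 } R={ 5/4,3/2,2 } = 19/16
step 7: add Blue to get BBRRRBB; options L={ 0,1,9/8,19/16 } R={ 5/4,3/2,2 } = 39/32
step 8: add Red to get BBRRRBBR; options L={ 0,1,9/8,19/16 } R={ 39/32,5/4,3/2,2 } = 77/64
step 9: add Blue to get BBRRRBBRB; options L={ 0,1,9/8,19/16,77/64 } R={ 39/32,5/4,3/2,2 } = 155/128
step 10: add Red to get BBRRRBBRBR; options L={ 0,1,9/8,19/16,77/64 } R={ 155/128,39/32,5/4,3/2,2 } = 309/256
step 11: add Red to get BBRRRBBRBRR; options L={ 0,1,9/8,19/16,77/64 } R={ 309/256,155/128,39/32,5/4,3/2,2 } = 617/512
step 12: add Red to get BBRRRBBRBRRR; options L={ 0,1,9/8,19/16,77/64 } R={ 617/512,309/256,155/128,39/32,5/4,3/2,2 } = 1233/1024
step 13: add Blue to get BBRRRBBRBRRRB; options L={ 0,1,9/8,19/16,77/64,1233/1024 } R={ 617/512,309/256,155/128,39/32,5/4,3/2,2 } = 2467/2048
step 14: add Blue to get BBRRRBBRBRRRBB; options L={ 0,1,9/8,19/16,77/64,1233/1024,2467/2048 } R={ 617/512,309/256,155/128,39/32,5/4,3/2,2 } = 4935/4096
step 15: add Blue to get BBRRRBBRBRRRBBB; options L={ 0,1,9/8,19/16,77/64,1233/1024,2467/2048,4935/4096 } R={ 617/512,309/256,155/128,39/32,5/4,3/2,2 } = 9871/8192

9871/8192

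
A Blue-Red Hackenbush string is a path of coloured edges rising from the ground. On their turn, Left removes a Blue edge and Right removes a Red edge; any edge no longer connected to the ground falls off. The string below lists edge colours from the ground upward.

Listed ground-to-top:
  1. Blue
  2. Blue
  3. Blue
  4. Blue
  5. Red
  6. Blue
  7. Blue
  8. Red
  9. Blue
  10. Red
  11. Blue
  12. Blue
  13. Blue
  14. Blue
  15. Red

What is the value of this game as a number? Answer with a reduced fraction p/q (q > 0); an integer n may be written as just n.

step 1: add Blue to get B; options L={ 0 } R={ none } => 1
step 2: add Blue to get BB; options L={ 0, 1 } R={ none } => 2
step 3: add Blue to get BBB; options L={ 0, 1, 2 } R={ none } => 3
step 4: add Blue to get BBBB; options L={ 0, 1, 2, 3 } R={ none } => 4
step 5: add Red to get BBBBR; options L={ 0, 1, 2, 3 } R={ 4 } => 7/2
step 6: add Blue to get BBBBRB; options L={ 0, 1, 2, 3, 7/2 } R={ 4 } => 15/4
step 7: add Blue to get BBBBRBB; options L={ 0, 1, 2, 3, 7/2, 15/4 } R={ 4 } => 31/8
step 8: add Red to get BBBBRBBR; options L={ 0, 1, 2, 3, 7/2, 15/4 } R={ 31/8, 4 } => 61/16
step 9: add Blue to get BBBBRBBRB; options L={ 0, 1, 2, 3, 7/2, 15/4, 61/16 } R={ 31/8, 4 } => 123/32
step 10: add Red to get BBBBRBBRBR; options L={ 0, 1, 2, 3, 7/2, 15/4, 61/16 } R={ 123/32, 31/8, 4 } => 245/64
step 11: add Blue to get BBBBRBBRBRB; options L={ 0, 1, 2, 3, 7/2, 15/4, 61/16, 245/64 } R={ 123/32, 31/8, 4 } => 491/128
step 12: add Blue to get BBBBRBBRBRBB; options L={ 0, 1, 2, 3, 7/2, 15/4, 61/16, 245/64, 491/128 } R={ 123/32, 31/8, 4 } => 983/256
step 13: add Blue to get BBBBRBBRBRBBB; options L={ 0, 1, 2, 3, 7/2, 15/4, 61/16, 245/64, 491/128, 983/256 } R={ 123/32, 31/8, 4 } => 1967/512
step 14: add Blue to get BBBBRBBRBRBBBB; options L={ 0, 1, 2, 3, 7/2, 15/4, 61/16, 245/64, 491/128, 983/256, 1967/512 } R={ 123/32, 31/8, 4 } => 3935/1024
step 15: add Red to get BBBBRBBRBRBBBBR; options L={ 0, 1, 2, 3, 7/2, 15/4, 61/16, 245/64, 491/128, 983/256, 1967/512 } R={ 3935/1024, 123/32, 31/8, 4 } => 7869/2048

7869/2048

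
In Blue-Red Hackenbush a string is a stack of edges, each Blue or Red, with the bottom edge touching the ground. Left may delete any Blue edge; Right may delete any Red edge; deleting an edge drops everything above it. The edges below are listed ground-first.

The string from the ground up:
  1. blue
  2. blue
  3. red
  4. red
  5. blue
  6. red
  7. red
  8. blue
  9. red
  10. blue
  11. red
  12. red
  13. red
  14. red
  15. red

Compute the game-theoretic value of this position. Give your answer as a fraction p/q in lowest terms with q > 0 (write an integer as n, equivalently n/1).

step 1: add blue to get b; options L={ 0 } R={ none } so 1
step 2: add blue to get bb; options L={ 0, 1 } R={ none } so 2
step 3: add red to get bbr; options L={ 0, 1 } R={ 2 } so 3/2
step 4: add red to get bbrr; options L={ 0, 1 } R={ 3/2, 2 } so 5/4
step 5: add blue to get bbrrb; options L={ 0, 1, 5/4 } R={ 3/2, 2 } so 11/8
step 6: add red to get bbrrbr; options L={ 0, 1, 5/4 } R={ 11/8, 3/2, 2 } so 21/16
step 7: add red to get bbrrbrr; options L={ 0, 1, 5/4 } R={ 21/16, 11/8, 3/2, 2 } so 41/32
step 8: add blue to get bbrrbrrb; options L={ 0, 1, 5/4, 41/32 } R={ 21/16, 11/8, 3/2, 2 } so 83/64
step 9: add red to get bbrrbrrbr; options L={ 0, 1, 5/4, 41/32 } R={ 83/64, 21/16, 11/8, 3/2, 2 } so 165/128
step 10: add blue to get bbrrbrrbrb; options L={ 0, 1, 5/4, 41/32, 165/128 } R={ 83/64, 21/16, 11/8, 3/2, 2 } so 331/256
step 11: add red to get bbrrbrrbrbr; options L={ 0, 1, 5/4, 41/32, 165/128 } R={ 331/256, 83/64, 21/16, 11/8, 3/2, 2 } so 661/512
step 12: add red to get bbrrbrrbrbrr; options L={ 0, 1, 5/4, 41/32, 165/128 } R={ 661/512, 331/256, 83/64, 21/16, 11/8, 3/2, 2 } so 1321/1024
step 13: add red to get bbrrbrrbrbrrr; options L={ 0, 1, 5/4, 41/32, 165/128 } R={ 1321/1024, 661/512, 331/256, 83/64, 21/16, 11/8, 3/2, 2 } so 2641/2048
step 14: add red to get bbrrbrrbrbrrrr; options L={ 0, 1, 5/4, 41/32, 165/128 } R={ 2641/2048, 1321/1024, 661/512, 331/256, 83/64, 21/16, 11/8, 3/2, 2 } so 5281/4096
step 15: add red to get bbrrbrrbrbrrrrr; options L={ 0, 1, 5/4, 41/32, 165/128 } R={ 5281/4096, 2641/2048, 1321/1024, 661/512, 331/256, 83/64, 21/16, 11/8, 3/2, 2 } so 10561/8192

10561/8192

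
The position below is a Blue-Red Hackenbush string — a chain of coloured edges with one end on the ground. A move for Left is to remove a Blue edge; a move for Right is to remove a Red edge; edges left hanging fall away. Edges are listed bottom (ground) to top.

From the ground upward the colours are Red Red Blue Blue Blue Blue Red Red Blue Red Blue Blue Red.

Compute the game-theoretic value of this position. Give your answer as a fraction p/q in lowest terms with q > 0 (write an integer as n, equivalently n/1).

-2259/2048

Prefix values for Red Red Blue Blue Blue Blue Red Red Blue Red Blue Blue Red via {L|R} + simplicity:
R: Left {  }, Right { 0 } ⇒ simplest -1
RR: Left {  }, Right { -1; 0 } ⇒ simplest -2
RRB: Left { -2 }, Right { -1; 0 } ⇒ simplest -3/2
RRBB: Left { -2; -3/2 }, Right { -1; 0 } ⇒ simplest -5/4
RRBBB: Left { -2; -3/2; -5/4 }, Right { -1; 0 } ⇒ simplest -9/8
RRBBBB: Left { -2; -3/2; -5/4; -9/8 }, Right { -1; 0 } ⇒ simplest -17/16
RRBBBBR: Left { -2; -3/2; -5/4; -9/8 }, Right { -17/16; -1; 0 } ⇒ simplest -35/32
RRBBBBRR: Left { -2; -3/2; -5/4; -9/8 }, Right { -35/32; -17/16; -1; 0 } ⇒ simplest -71/64
RRBBBBRRB: Left { -2; -3/2; -5/4; -9/8; -71/64 }, Right { -35/32; -17/16; -1; 0 } ⇒ simplest -141/128
RRBBBBRRBR: Left { -2; -3/2; -5/4; -9/8; -71/64 }, Right { -141/128; -35/32; -17/16; -1; 0 } ⇒ simplest -283/256
RRBBBBRRBRB: Left { -2; -3/2; -5/4; -9/8; -71/64; -283/256 }, Right { -141/128; -35/32; -17/16; -1; 0 } ⇒ simplest -565/512
RRBBBBRRBRBB: Left { -2; -3/2; -5/4; -9/8; -71/64; -283/256; -565/512 }, Right { -141/128; -35/32; -17/16; -1; 0 } ⇒ simplest -1129/1024
RRBBBBRRBRBBR: Left { -2; -3/2; -5/4; -9/8; -71/64; -283/256; -565/512 }, Right { -1129/1024; -141/128; -35/32; -17/16; -1; 0 } ⇒ simplest -2259/2048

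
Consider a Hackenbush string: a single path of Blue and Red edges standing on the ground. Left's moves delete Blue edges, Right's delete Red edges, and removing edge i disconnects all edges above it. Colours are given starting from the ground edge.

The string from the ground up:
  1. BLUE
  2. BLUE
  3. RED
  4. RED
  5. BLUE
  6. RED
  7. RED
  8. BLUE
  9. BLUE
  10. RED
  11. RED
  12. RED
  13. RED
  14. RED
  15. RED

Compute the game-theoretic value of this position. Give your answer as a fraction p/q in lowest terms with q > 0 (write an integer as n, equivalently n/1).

10625/8192

Recurse on prefixes of the 15-edge string BLUE BLUE RED RED BLUE RED RED BLUE BLUE RED RED RED RED RED RED:
B: Left { 0 }, Right { ∅ } — simplest 1
BB: Left { 0; 1 }, Right { ∅ } — simplest 2
BBR: Left { 0; 1 }, Right { 2 } — simplest 3/2
BBRR: Left { 0; 1 }, Right { 3/2; 2 } — simplest 5/4
BBRRB: Left { 0; 1; 5/4 }, Right { 3/2; 2 } — simplest 11/8
BBRRBR: Left { 0; 1; 5/4 }, Right { 11/8; 3/2; 2 } — simplest 21/16
BBRRBRR: Left { 0; 1; 5/4 }, Right { 21/16; 11/8; 3/2; 2 } — simplest 41/32
BBRRBRRB: Left { 0; 1; 5/4; 41/32 }, Right { 21/16; 11/8; 3/2; 2 } — simplest 83/64
BBRRBRRBB: Left { 0; 1; 5/4; 41/32; 83/64 }, Right { 21/16; 11/8; 3/2; 2 } — simplest 167/128
BBRRBRRBBR: Left { 0; 1; 5/4; 41/32; 83/64 }, Right { 167/128; 21/16; 11/8; 3/2; 2 } — simplest 333/256
BBRRBRRBBRR: Left { 0; 1; 5/4; 41/32; 83/64 }, Right { 333/256; 167/128; 21/16; 11/8; 3/2; 2 } — simplest 665/512
BBRRBRRBBRRR: Left { 0; 1; 5/4; 41/32; 83/64 }, Right { 665/512; 333/256; 167/128; 21/16; 11/8; 3/2; 2 } — simplest 1329/1024
BBRRBRRBBRRRR: Left { 0; 1; 5/4; 41/32; 83/64 }, Right { 1329/1024; 665/512; 333/256; 167/128; 21/16; 11/8; 3/2; 2 } — simplest 2657/2048
BBRRBRRBBRRRRR: Left { 0; 1; 5/4; 41/32; 83/64 }, Right { 2657/2048; 1329/1024; 665/512; 333/256; 167/128; 21/16; 11/8; 3/2; 2 } — simplest 5313/4096
BBRRBRRBBRRRRRR: Left { 0; 1; 5/4; 41/32; 83/64 }, Right { 5313/4096; 2657/2048; 1329/1024; 665/512; 333/256; 167/128; 21/16; 11/8; 3/2; 2 } — simplest 10625/8192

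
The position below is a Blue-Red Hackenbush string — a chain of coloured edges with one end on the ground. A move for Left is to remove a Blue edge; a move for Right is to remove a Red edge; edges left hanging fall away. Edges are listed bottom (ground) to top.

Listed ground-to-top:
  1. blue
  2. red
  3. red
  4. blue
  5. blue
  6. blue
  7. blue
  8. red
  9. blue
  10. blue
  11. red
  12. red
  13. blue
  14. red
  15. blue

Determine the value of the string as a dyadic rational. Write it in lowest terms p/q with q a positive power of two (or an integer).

7883/16384

step 1: add blue to get b; options L={ 0 } R={ ∅ } so 1
step 2: add red to get br; options L={ 0 } R={ 1 } so 1/2
step 3: add red to get brr; options L={ 0 } R={ 1/2,1 } so 1/4
step 4: add blue to get brrb; options L={ 0,1/4 } R={ 1/2,1 } so 3/8
step 5: add blue to get brrbb; options L={ 0,1/4,3/8 } R={ 1/2,1 } so 7/16
step 6: add blue to get brrbbb; options L={ 0,1/4,3/8,7/16 } R={ 1/2,1 } so 15/32
step 7: add blue to get brrbbbb; options L={ 0,1/4,3/8,7/16,15/32 } R={ 1/2,1 } so 31/64
step 8: add red to get brrbbbbr; options L={ 0,1/4,3/8,7/16,15/32 } R={ 31/64,1/2,1 } so 61/128
step 9: add blue to get brrbbbbrb; options L={ 0,1/4,3/8,7/16,15/32,61/128 } R={ 31/64,1/2,1 } so 123/256
step 10: add blue to get brrbbbbrbb; options L={ 0,1/4,3/8,7/16,15/32,61/128,123/256 } R={ 31/64,1/2,1 } so 247/512
step 11: add red to get brrbbbbrbbr; options L={ 0,1/4,3/8,7/16,15/32,61/128,123/256 } R={ 247/512,31/64,1/2,1 } so 493/1024
step 12: add red to get brrbbbbrbbrr; options L={ 0,1/4,3/8,7/16,15/32,61/128,123/256 } R={ 493/1024,247/512,31/64,1/2,1 } so 985/2048
step 13: add blue to get brrbbbbrbbrrb; options L={ 0,1/4,3/8,7/16,15/32,61/128,123/256,985/2048 } R={ 493/1024,247/512,31/64,1/2,1 } so 1971/4096
step 14: add red to get brrbbbbrbbrrbr; options L={ 0,1/4,3/8,7/16,15/32,61/128,123/256,985/2048 } R={ 1971/4096,493/1024,247/512,31/64,1/2,1 } so 3941/8192
step 15: add blue to get brrbbbbrbbrrbrb; options L={ 0,1/4,3/8,7/16,15/32,61/128,123/256,985/2048,3941/8192 } R={ 1971/4096,493/1024,247/512,31/64,1/2,1 } so 7883/16384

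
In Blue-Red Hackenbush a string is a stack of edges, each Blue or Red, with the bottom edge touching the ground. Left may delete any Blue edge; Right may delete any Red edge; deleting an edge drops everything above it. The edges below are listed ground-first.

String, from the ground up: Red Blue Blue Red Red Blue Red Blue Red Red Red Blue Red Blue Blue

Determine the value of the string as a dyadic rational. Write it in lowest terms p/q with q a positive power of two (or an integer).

Build g(s[:k]) for k = 1..15, string s = Red Blue Blue Red Red Blue Red Blue Red Red Red Blue Red Blue Blue.
g_1 [R]  L=[·]  R=[0]  → -1
g_2 [RB]  L=[-1]  R=[0]  → -1/2
g_3 [RBB]  L=[-1, -1/2]  R=[0]  → -1/4
g_4 [RBBR]  L=[-1, -1/2]  R=[-1/4, 0]  → -3/8
g_5 [RBBRR]  L=[-1, -1/2]  R=[-3/8, -1/4, 0]  → -7/16
g_6 [RBBRRB]  L=[-1, -1/2, -7/16]  R=[-3/8, -1/4, 0]  → -13/32
g_7 [RBBRRBR]  L=[-1, -1/2, -7/16]  R=[-13/32, -3/8, -1/4, 0]  → -27/64
g_8 [RBBRRBRB]  L=[-1, -1/2, -7/16, -27/64]  R=[-13/32, -3/8, -1/4, 0]  → -53/128
g_9 [RBBRRBRBR]  L=[-1, -1/2, -7/16, -27/64]  R=[-53/128, -13/32, -3/8, -1/4, 0]  → -107/256
g_10 [RBBRRBRBRR]  L=[-1, -1/2, -7/16, -27/64]  R=[-107/256, -53/128, -13/32, -3/8, -1/4, 0]  → -215/512
g_11 [RBBRRBRBRRR]  L=[-1, -1/2, -7/16, -27/64]  R=[-215/512, -107/256, -53/128, -13/32, -3/8, -1/4, 0]  → -431/1024
g_12 [RBBRRBRBRRRB]  L=[-1, -1/2, -7/16, -27/64, -431/1024]  R=[-215/512, -107/256, -53/128, -13/32, -3/8, -1/4, 0]  → -861/2048
g_13 [RBBRRBRBRRRBR]  L=[-1, -1/2, -7/16, -27/64, -431/1024]  R=[-861/2048, -215/512, -107/256, -53/128, -13/32, -3/8, -1/4, 0]  → -1723/4096
g_14 [RBBRRBRBRRRBRB]  L=[-1, -1/2, -7/16, -27/64, -431/1024, -1723/4096]  R=[-861/2048, -215/512, -107/256, -53/128, -13/32, -3/8, -1/4, 0]  → -3445/8192
g_15 [RBBRRBRBRRRBRBB]  L=[-1, -1/2, -7/16, -27/64, -431/1024, -1723/4096, -3445/8192]  R=[-861/2048, -215/512, -107/256, -53/128, -13/32, -3/8, -1/4, 0]  → -6889/16384

-6889/16384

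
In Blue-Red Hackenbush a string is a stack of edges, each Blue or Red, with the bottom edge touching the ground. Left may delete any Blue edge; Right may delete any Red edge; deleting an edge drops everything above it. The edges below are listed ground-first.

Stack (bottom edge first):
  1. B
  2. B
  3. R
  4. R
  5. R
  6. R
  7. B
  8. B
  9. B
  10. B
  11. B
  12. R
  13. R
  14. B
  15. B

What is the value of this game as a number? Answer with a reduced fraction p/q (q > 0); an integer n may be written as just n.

9191/8192

1 of 15 · B · max L 0 · min R +∞ gives 1
2 of 15 · BB · max L 1 · min R +∞ gives 2
3 of 15 · BBR · max L 1 · min R 2 gives 3/2
4 of 15 · BBRR · max L 1 · min R 3/2 gives 5/4
5 of 15 · BBRRR · max L 1 · min R 5/4 gives 9/8
6 of 15 · BBRRRR · max L 1 · min R 9/8 gives 17/16
7 of 15 · BBRRRRB · max L 17/16 · min R 9/8 gives 35/32
8 of 15 · BBRRRRBB · max L 35/32 · min R 9/8 gives 71/64
9 of 15 · BBRRRRBBB · max L 71/64 · min R 9/8 gives 143/128
10 of 15 · BBRRRRBBBB · max L 143/128 · min R 9/8 gives 287/256
11 of 15 · BBRRRRBBBBB · max L 287/256 · min R 9/8 gives 575/512
12 of 15 · BBRRRRBBBBBR · max L 287/256 · min R 575/512 gives 1149/1024
13 of 15 · BBRRRRBBBBBRR · max L 287/256 · min R 1149/1024 gives 2297/2048
14 of 15 · BBRRRRBBBBBRRB · max L 2297/2048 · min R 1149/1024 gives 4595/4096
15 of 15 · BBRRRRBBBBBRRBB · max L 4595/4096 · min R 1149/1024 gives 9191/8192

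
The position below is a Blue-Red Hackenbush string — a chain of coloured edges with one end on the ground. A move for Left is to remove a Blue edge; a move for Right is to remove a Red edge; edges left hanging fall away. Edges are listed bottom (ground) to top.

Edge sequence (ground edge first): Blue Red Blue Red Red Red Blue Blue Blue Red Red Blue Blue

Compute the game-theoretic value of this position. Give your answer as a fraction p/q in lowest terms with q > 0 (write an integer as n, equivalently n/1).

Build g(s[:k]) for k = 1..13, string s = Blue Red Blue Red Red Red Blue Blue Blue Red Red Blue Blue.
edge 1 of 13 (Blue): { 0 | none } → 1
edge 2 of 13 (Red): { 0 | 1 } → 1/2
edge 3 of 13 (Blue): { 0 1/2 | 1 } → 3/4
edge 4 of 13 (Red): { 0 1/2 | 3/4 1 } → 5/8
edge 5 of 13 (Red): { 0 1/2 | 5/8 3/4 1 } → 9/16
edge 6 of 13 (Red): { 0 1/2 | 9/16 5/8 3/4 1 } → 17/32
edge 7 of 13 (Blue): { 0 1/2 17/32 | 9/16 5/8 3/4 1 } → 35/64
edge 8 of 13 (Blue): { 0 1/2 17/32 35/64 | 9/16 5/8 3/4 1 } → 71/128
edge 9 of 13 (Blue): { 0 1/2 17/32 35/64 71/128 | 9/16 5/8 3/4 1 } → 143/256
edge 10 of 13 (Red): { 0 1/2 17/32 35/64 71/128 | 143/256 9/16 5/8 3/4 1 } → 285/512
edge 11 of 13 (Red): { 0 1/2 17/32 35/64 71/128 | 285/512 143/256 9/16 5/8 3/4 1 } → 569/1024
edge 12 of 13 (Blue): { 0 1/2 17/32 35/64 71/128 569/1024 | 285/512 143/256 9/16 5/8 3/4 1 } → 1139/2048
edge 13 of 13 (Blue): { 0 1/2 17/32 35/64 71/128 569/1024 1139/2048 | 285/512 143/256 9/16 5/8 3/4 1 } → 2279/4096

2279/4096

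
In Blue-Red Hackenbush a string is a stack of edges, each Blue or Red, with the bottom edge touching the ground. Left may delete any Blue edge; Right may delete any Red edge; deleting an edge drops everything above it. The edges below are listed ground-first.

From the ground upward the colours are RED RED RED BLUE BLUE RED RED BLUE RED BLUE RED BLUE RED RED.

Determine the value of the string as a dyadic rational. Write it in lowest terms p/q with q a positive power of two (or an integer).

-4951/2048

1 of 14 · R · max L −∞ · min R 0 = -1
2 of 14 · RR · max L −∞ · min R -1 = -2
3 of 14 · RRR · max L −∞ · min R -2 = -3
4 of 14 · RRRB · max L -3 · min R -2 = -5/2
5 of 14 · RRRBB · max L -5/2 · min R -2 = -9/4
6 of 14 · RRRBBR · max L -5/2 · min R -9/4 = -19/8
7 of 14 · RRRBBRR · max L -5/2 · min R -19/8 = -39/16
8 of 14 · RRRBBRRB · max L -39/16 · min R -19/8 = -77/32
9 of 14 · RRRBBRRBR · max L -39/16 · min R -77/32 = -155/64
10 of 14 · RRRBBRRBRB · max L -155/64 · min R -77/32 = -309/128
11 of 14 · RRRBBRRBRBR · max L -155/64 · min R -309/128 = -619/256
12 of 14 · RRRBBRRBRBRB · max L -619/256 · min R -309/128 = -1237/512
13 of 14 · RRRBBRRBRBRBR · max L -619/256 · min R -1237/512 = -2475/1024
14 of 14 · RRRBBRRBRBRBRR · max L -619/256 · min R -2475/1024 = -4951/2048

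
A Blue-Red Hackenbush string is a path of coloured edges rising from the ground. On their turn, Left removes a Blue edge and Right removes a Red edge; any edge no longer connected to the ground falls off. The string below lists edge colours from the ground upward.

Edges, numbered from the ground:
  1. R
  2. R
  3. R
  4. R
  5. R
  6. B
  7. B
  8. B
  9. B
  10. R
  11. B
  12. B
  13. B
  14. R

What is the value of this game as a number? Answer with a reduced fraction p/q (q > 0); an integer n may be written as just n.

-2083/512

g(R) = { (no moves) | 0 } -> -1
g(RR) = { (no moves) | -1; 0 } -> -2
g(RRR) = { (no moves) | -2; -1; 0 } -> -3
g(RRRR) = { (no moves) | -3; -2; -1; 0 } -> -4
g(RRRRR) = { (no moves) | -4; -3; -2; -1; 0 } -> -5
g(RRRRRB) = { -5 | -4; -3; -2; -1; 0 } -> -9/2
g(RRRRRBB) = { -5; -9/2 | -4; -3; -2; -1; 0 } -> -17/4
g(RRRRRBBB) = { -5; -9/2; -17/4 | -4; -3; -2; -1; 0 } -> -33/8
g(RRRRRBBBB) = { -5; -9/2; -17/4; -33/8 | -4; -3; -2; -1; 0 } -> -65/16
g(RRRRRBBBBR) = { -5; -9/2; -17/4; -33/8 | -65/16; -4; -3; -2; -1; 0 } -> -131/32
g(RRRRRBBBBRB) = { -5; -9/2; -17/4; -33/8; -131/32 | -65/16; -4; -3; -2; -1; 0 } -> -261/64
g(RRRRRBBBBRBB) = { -5; -9/2; -17/4; -33/8; -131/32; -261/64 | -65/16; -4; -3; -2; -1; 0 } -> -521/128
g(RRRRRBBBBRBBB) = { -5; -9/2; -17/4; -33/8; -131/32; -261/64; -521/128 | -65/16; -4; -3; -2; -1; 0 } -> -1041/256
g(RRRRRBBBBRBBBR) = { -5; -9/2; -17/4; -33/8; -131/32; -261/64; -521/128 | -1041/256; -65/16; -4; -3; -2; -1; 0 } -> -2083/512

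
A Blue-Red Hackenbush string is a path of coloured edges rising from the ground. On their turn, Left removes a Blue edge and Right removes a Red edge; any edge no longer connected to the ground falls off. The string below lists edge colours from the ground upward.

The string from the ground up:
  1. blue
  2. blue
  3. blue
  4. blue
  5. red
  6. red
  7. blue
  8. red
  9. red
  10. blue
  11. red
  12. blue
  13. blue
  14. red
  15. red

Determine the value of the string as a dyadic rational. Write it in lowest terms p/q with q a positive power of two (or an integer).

6745/2048

Recurse on prefixes of the 15-edge string blue blue blue blue red red blue red red blue red blue blue red red:
edge 1 of 15 (blue): { 0 | none } so 1
edge 2 of 15 (blue): { 0; 1 | none } so 2
edge 3 of 15 (blue): { 0; 1; 2 | none } so 3
edge 4 of 15 (blue): { 0; 1; 2; 3 | none } so 4
edge 5 of 15 (red): { 0; 1; 2; 3 | 4 } so 7/2
edge 6 of 15 (red): { 0; 1; 2; 3 | 7/2; 4 } so 13/4
edge 7 of 15 (blue): { 0; 1; 2; 3; 13/4 | 7/2; 4 } so 27/8
edge 8 of 15 (red): { 0; 1; 2; 3; 13/4 | 27/8; 7/2; 4 } so 53/16
edge 9 of 15 (red): { 0; 1; 2; 3; 13/4 | 53/16; 27/8; 7/2; 4 } so 105/32
edge 10 of 15 (blue): { 0; 1; 2; 3; 13/4; 105/32 | 53/16; 27/8; 7/2; 4 } so 211/64
edge 11 of 15 (red): { 0; 1; 2; 3; 13/4; 105/32 | 211/64; 53/16; 27/8; 7/2; 4 } so 421/128
edge 12 of 15 (blue): { 0; 1; 2; 3; 13/4; 105/32; 421/128 | 211/64; 53/16; 27/8; 7/2; 4 } so 843/256
edge 13 of 15 (blue): { 0; 1; 2; 3; 13/4; 105/32; 421/128; 843/256 | 211/64; 53/16; 27/8; 7/2; 4 } so 1687/512
edge 14 of 15 (red): { 0; 1; 2; 3; 13/4; 105/32; 421/128; 843/256 | 1687/512; 211/64; 53/16; 27/8; 7/2; 4 } so 3373/1024
edge 15 of 15 (red): { 0; 1; 2; 3; 13/4; 105/32; 421/128; 843/256 | 3373/1024; 1687/512; 211/64; 53/16; 27/8; 7/2; 4 } so 6745/2048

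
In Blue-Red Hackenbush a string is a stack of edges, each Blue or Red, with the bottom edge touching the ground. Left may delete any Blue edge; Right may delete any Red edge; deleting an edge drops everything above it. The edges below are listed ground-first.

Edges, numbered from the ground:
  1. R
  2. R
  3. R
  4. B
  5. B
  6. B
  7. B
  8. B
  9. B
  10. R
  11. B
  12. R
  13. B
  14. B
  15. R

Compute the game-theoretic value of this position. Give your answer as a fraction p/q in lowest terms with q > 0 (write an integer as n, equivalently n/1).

Recurse on prefixes of the 15-edge string R R R B B B B B B R B R B B R:
v(R) = { · | 0 } => -1
v(RR) = { · | -1; 0 } => -2
v(RRR) = { · | -2; -1; 0 } => -3
v(RRRB) = { -3 | -2; -1; 0 } => -5/2
v(RRRBB) = { -3; -5/2 | -2; -1; 0 } => -9/4
v(RRRBBB) = { -3; -5/2; -9/4 | -2; -1; 0 } => -17/8
v(RRRBBBB) = { -3; -5/2; -9/4; -17/8 | -2; -1; 0 } => -33/16
v(RRRBBBBB) = { -3; -5/2; -9/4; -17/8; -33/16 | -2; -1; 0 } => -65/32
v(RRRBBBBBB) = { -3; -5/2; -9/4; -17/8; -33/16; -65/32 | -2; -1; 0 } => -129/64
v(RRRBBBBBBR) = { -3; -5/2; -9/4; -17/8; -33/16; -65/32 | -129/64; -2; -1; 0 } => -259/128
v(RRRBBBBBBRB) = { -3; -5/2; -9/4; -17/8; -33/16; -65/32; -259/128 | -129/64; -2; -1; 0 } => -517/256
v(RRRBBBBBBRBR) = { -3; -5/2; -9/4; -17/8; -33/16; -65/32; -259/128 | -517/256; -129/64; -2; -1; 0 } => -1035/512
v(RRRBBBBBBRBRB) = { -3; -5/2; -9/4; -17/8; -33/16; -65/32; -259/128; -1035/512 | -517/256; -129/64; -2; -1; 0 } => -2069/1024
v(RRRBBBBBBRBRBB) = { -3; -5/2; -9/4; -17/8; -33/16; -65/32; -259/128; -1035/512; -2069/1024 | -517/256; -129/64; -2; -1; 0 } => -4137/2048
v(RRRBBBBBBRBRBBR) = { -3; -5/2; -9/4; -17/8; -33/16; -65/32; -259/128; -1035/512; -2069/1024 | -4137/2048; -517/256; -129/64; -2; -1; 0 } => -8275/4096

-8275/4096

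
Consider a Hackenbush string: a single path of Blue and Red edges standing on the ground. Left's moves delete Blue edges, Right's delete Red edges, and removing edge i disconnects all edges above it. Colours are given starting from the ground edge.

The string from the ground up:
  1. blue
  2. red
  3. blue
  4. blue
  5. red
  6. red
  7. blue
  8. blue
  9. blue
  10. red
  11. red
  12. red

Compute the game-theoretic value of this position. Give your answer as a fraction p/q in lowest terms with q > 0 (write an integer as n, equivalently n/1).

b: Left { 0 }, Right { ∅ } => simplest 1
br: Left { 0 }, Right { 1 } => simplest 1/2
brb: Left { 0, 1/2 }, Right { 1 } => simplest 3/4
brbb: Left { 0, 1/2, 3/4 }, Right { 1 } => simplest 7/8
brbbr: Left { 0, 1/2, 3/4 }, Right { 7/8, 1 } => simplest 13/16
brbbrr: Left { 0, 1/2, 3/4 }, Right { 13/16, 7/8, 1 } => simplest 25/32
brbbrrb: Left { 0, 1/2, 3/4, 25/32 }, Right { 13/16, 7/8, 1 } => simplest 51/64
brbbrrbb: Left { 0, 1/2, 3/4, 25/32, 51/64 }, Right { 13/16, 7/8, 1 } => simplest 103/128
brbbrrbbb: Left { 0, 1/2, 3/4, 25/32, 51/64, 103/128 }, Right { 13/16, 7/8, 1 } => simplest 207/256
brbbrrbbbr: Left { 0, 1/2, 3/4, 25/32, 51/64, 103/128 }, Right { 207/256, 13/16, 7/8, 1 } => simplest 413/512
brbbrrbbbrr: Left { 0, 1/2, 3/4, 25/32, 51/64, 103/128 }, Right { 413/512, 207/256, 13/16, 7/8, 1 } => simplest 825/1024
brbbrrbbbrrr: Left { 0, 1/2, 3/4, 25/32, 51/64, 103/128 }, Right { 825/1024, 413/512, 207/256, 13/16, 7/8, 1 } => simplest 1649/2048

1649/2048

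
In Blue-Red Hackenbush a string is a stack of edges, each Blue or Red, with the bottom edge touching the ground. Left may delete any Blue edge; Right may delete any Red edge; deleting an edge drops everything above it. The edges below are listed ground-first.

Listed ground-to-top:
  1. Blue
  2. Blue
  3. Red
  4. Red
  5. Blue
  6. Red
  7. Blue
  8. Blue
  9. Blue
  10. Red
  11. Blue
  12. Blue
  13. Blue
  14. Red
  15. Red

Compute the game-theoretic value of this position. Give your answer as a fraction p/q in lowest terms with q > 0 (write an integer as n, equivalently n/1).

11193/8192

B: Left { 0 }, Right { — } gives simplest 1
BB: Left { 0; 1 }, Right { — } gives simplest 2
BBR: Left { 0; 1 }, Right { 2 } gives simplest 3/2
BBRR: Left { 0; 1 }, Right { 3/2; 2 } gives simplest 5/4
BBRRB: Left { 0; 1; 5/4 }, Right { 3/2; 2 } gives simplest 11/8
BBRRBR: Left { 0; 1; 5/4 }, Right { 11/8; 3/2; 2 } gives simplest 21/16
BBRRBRB: Left { 0; 1; 5/4; 21/16 }, Right { 11/8; 3/2; 2 } gives simplest 43/32
BBRRBRBB: Left { 0; 1; 5/4; 21/16; 43/32 }, Right { 11/8; 3/2; 2 } gives simplest 87/64
BBRRBRBBB: Left { 0; 1; 5/4; 21/16; 43/32; 87/64 }, Right { 11/8; 3/2; 2 } gives simplest 175/128
BBRRBRBBBR: Left { 0; 1; 5/4; 21/16; 43/32; 87/64 }, Right { 175/128; 11/8; 3/2; 2 } gives simplest 349/256
BBRRBRBBBRB: Left { 0; 1; 5/4; 21/16; 43/32; 87/64; 349/256 }, Right { 175/128; 11/8; 3/2; 2 } gives simplest 699/512
BBRRBRBBBRBB: Left { 0; 1; 5/4; 21/16; 43/32; 87/64; 349/256; 699/512 }, Right { 175/128; 11/8; 3/2; 2 } gives simplest 1399/1024
BBRRBRBBBRBBB: Left { 0; 1; 5/4; 21/16; 43/32; 87/64; 349/256; 699/512; 1399/1024 }, Right { 175/128; 11/8; 3/2; 2 } gives simplest 2799/2048
BBRRBRBBBRBBBR: Left { 0; 1; 5/4; 21/16; 43/32; 87/64; 349/256; 699/512; 1399/1024 }, Right { 2799/2048; 175/128; 11/8; 3/2; 2 } gives simplest 5597/4096
BBRRBRBBBRBBBRR: Left { 0; 1; 5/4; 21/16; 43/32; 87/64; 349/256; 699/512; 1399/1024 }, Right { 5597/4096; 2799/2048; 175/128; 11/8; 3/2; 2 } gives simplest 11193/8192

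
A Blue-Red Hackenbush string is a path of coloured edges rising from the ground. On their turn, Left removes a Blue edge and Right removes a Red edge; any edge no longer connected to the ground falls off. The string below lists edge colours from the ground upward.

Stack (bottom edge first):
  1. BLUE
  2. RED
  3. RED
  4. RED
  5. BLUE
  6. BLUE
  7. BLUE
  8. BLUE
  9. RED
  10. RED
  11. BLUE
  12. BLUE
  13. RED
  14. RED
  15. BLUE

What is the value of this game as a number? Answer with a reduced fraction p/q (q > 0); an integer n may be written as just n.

G(B) = { 0 | · } so 1
G(BR) = { 0 | 1 } so 1/2
G(BRR) = { 0 | 1/2, 1 } so 1/4
G(BRRR) = { 0 | 1/4, 1/2, 1 } so 1/8
G(BRRRB) = { 0, 1/8 | 1/4, 1/2, 1 } so 3/16
G(BRRRBB) = { 0, 1/8, 3/16 | 1/4, 1/2, 1 } so 7/32
G(BRRRBBB) = { 0, 1/8, 3/16, 7/32 | 1/4, 1/2, 1 } so 15/64
G(BRRRBBBB) = { 0, 1/8, 3/16, 7/32, 15/64 | 1/4, 1/2, 1 } so 31/128
G(BRRRBBBBR) = { 0, 1/8, 3/16, 7/32, 15/64 | 31/128, 1/4, 1/2, 1 } so 61/256
G(BRRRBBBBRR) = { 0, 1/8, 3/16, 7/32, 15/64 | 61/256, 31/128, 1/4, 1/2, 1 } so 121/512
G(BRRRBBBBRRB) = { 0, 1/8, 3/16, 7/32, 15/64, 121/512 | 61/256, 31/128, 1/4, 1/2, 1 } so 243/1024
G(BRRRBBBBRRBB) = { 0, 1/8, 3/16, 7/32, 15/64, 121/512, 243/1024 | 61/256, 31/128, 1/4, 1/2, 1 } so 487/2048
G(BRRRBBBBRRBBR) = { 0, 1/8, 3/16, 7/32, 15/64, 121/512, 243/1024 | 487/2048, 61/256, 31/128, 1/4, 1/2, 1 } so 973/4096
G(BRRRBBBBRRBBRR) = { 0, 1/8, 3/16, 7/32, 15/64, 121/512, 243/1024 | 973/4096, 487/2048, 61/256, 31/128, 1/4, 1/2, 1 } so 1945/8192
G(BRRRBBBBRRBBRRB) = { 0, 1/8, 3/16, 7/32, 15/64, 121/512, 243/1024, 1945/8192 | 973/4096, 487/2048, 61/256, 31/128, 1/4, 1/2, 1 } so 3891/16384

3891/16384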